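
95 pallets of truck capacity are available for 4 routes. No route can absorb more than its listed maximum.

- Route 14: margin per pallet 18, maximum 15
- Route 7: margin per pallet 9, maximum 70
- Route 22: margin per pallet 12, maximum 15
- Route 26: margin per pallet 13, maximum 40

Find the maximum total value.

Rank by margin per pallet: Route 14 18 > Route 26 13 > Route 22 12 > Route 7 9.
Route 14 takes 15 to reach its cap of 15 → 80 left.
Route 26: +40 to 40 (cap) → 40 left.
Route 22: +15 to 15 (cap) → 25 left.
Only 25 left; Route 7 takes them to reach 25.
Total = 18×15 + 9×25 + 12×15 + 13×40 = 1195.

1195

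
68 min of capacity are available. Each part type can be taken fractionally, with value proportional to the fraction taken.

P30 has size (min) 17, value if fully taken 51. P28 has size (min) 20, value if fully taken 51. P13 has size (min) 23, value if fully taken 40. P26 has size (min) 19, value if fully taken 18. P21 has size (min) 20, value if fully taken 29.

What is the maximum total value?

153.6

Sort by value density: P30 51/17≈3, P28 51/20≈2.55, P13 40/23≈1.74, P21 29/20≈1.45, P26 18/19≈0.947.
All 17 min of P30 fit (value 51) — 51 remain.
P28: take in full, 20 min for value 51 — 31 left.
Take all of P13 (23 min, value 40) — 8 min left.
Only 8 min remain; take 8/20 of P21 for value 29×8/20 = 11.6.
Total value = 153.6.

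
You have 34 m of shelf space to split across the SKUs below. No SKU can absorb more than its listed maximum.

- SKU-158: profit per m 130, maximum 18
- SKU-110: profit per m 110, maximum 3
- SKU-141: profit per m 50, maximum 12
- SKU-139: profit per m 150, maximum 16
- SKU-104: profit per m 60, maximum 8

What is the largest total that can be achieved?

Highest profit per m first: SKU-139 150 > SKU-158 130 > SKU-110 110 > SKU-104 60 > SKU-141 50.
SKU-139 takes 16 to reach its cap of 16 ; 18 left.
Give SKU-158 18 to hit its cap of 18 ; 0 left.
Total = 130×18 + 150×16 = 4740.

4740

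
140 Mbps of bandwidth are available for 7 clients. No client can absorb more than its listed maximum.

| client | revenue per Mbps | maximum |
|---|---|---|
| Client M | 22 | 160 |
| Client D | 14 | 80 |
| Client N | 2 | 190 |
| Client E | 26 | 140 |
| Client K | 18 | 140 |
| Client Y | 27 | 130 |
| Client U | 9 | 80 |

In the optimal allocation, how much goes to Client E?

10

Highest revenue per Mbps first: Client Y 27 > Client E 26 > Client M 22 > Client K 18 > Client D 14 > Client U 9 > Client N 2.
Give Client Y 130 to hit its cap of 130 → 10 left.
Client E has room for 140 but only 10 remain, so it gets 10.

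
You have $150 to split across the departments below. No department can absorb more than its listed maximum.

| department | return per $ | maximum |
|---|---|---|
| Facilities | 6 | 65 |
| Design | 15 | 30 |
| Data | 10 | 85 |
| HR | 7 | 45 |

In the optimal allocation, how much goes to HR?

35

Rank by return per $: Design 15 > Data 10 > HR 7 > Facilities 6.
Give Design 30 to hit its cap of 30 — 120 left.
Data: +85 to 85 (cap) — 35 left.
HR has room for 45 but only 35 remain, so it gets 35.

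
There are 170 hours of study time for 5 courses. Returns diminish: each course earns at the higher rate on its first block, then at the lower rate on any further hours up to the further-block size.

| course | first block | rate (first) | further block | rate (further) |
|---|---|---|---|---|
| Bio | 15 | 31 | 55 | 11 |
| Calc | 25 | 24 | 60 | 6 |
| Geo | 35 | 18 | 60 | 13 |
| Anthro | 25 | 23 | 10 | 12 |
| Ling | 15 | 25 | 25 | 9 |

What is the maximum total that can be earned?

3360

Treat each block as its own option and order by rate: Bio/T1 31 > Ling/T1 25 > Calc/T1 24 > Anthro/T1 23 > Geo/T1 18 > Geo/T2 13 > Anthro/T2 12 > Bio/T2 11 > Ling/T2 9 > Calc/T2 6.
Bio/T1 (31): +15 → 155 left.
Fill Ling T1 block (15 at 25) → 140 left.
Fill Calc T1 block (25 at 24) → 115 left.
Anthro/T1 (23): +25 → 90 left.
Fill Geo T1 block (35 at 18) → 55 left.
55 remain; put them into Geo T2 at 13.
Total = 31×15 + 25×15 + 24×25 + 23×25 + 18×35 + 13×55 = 3360.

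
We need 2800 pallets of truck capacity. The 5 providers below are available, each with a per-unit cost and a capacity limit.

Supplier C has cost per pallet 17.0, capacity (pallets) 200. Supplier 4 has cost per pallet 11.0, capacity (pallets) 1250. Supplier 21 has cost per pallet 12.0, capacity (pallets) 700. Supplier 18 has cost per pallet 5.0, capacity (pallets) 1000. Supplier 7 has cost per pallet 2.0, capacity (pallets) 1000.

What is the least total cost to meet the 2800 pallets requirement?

Cheapest first:
Take 1000 from Supplier 7 at 2.0 — need 1800 more.
Take 1000 from Supplier 18 at 5.0 — need 800 more.
Take 800 from Supplier 4 at 11.0 to finish.
Supplier 21, Supplier C: unused.
Cost = 1000×2.0 + 1000×5.0 + 800×11.0 = 15800.

15800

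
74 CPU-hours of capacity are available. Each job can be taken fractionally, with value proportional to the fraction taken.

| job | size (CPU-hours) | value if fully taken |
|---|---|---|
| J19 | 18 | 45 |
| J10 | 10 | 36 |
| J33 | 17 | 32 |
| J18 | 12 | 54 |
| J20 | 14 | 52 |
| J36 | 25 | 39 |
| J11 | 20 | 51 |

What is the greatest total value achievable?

238

Best value per unit of size first: J18 54/12≈4.5, J20 52/14≈3.71, J10 36/10≈3.6, J11 51/20≈2.55, J19 45/18≈2.5, J33 32/17≈1.88, J36 39/25≈1.56.
All 12 CPU-hours of J18 fit (value 54) — 62 remain.
Take all of J20 (14 CPU-hours, value 52) — 48 CPU-hours left.
Take all of J10 (10 CPU-hours, value 36) — 38 CPU-hours left.
All 20 CPU-hours of J11 fit (value 51) — 18 remain.
J19: take in full, 18 CPU-hours for value 45 — 0 left.
Total value = 238.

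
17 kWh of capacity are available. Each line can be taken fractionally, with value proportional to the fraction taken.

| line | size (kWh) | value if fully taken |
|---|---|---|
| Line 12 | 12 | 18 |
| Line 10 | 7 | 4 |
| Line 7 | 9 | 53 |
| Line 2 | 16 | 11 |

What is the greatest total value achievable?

Rank by value-to-size ratio: Line 7 53/9≈5.89, Line 12 18/12≈1.5, Line 2 11/16≈0.688, Line 10 4/7≈0.571.
All 9 kWh of Line 7 fit (value 53) ; 8 remain.
Fill the last 8 kWh with part of Line 12: 8/12 of it earns 12.
Total value = 65.

65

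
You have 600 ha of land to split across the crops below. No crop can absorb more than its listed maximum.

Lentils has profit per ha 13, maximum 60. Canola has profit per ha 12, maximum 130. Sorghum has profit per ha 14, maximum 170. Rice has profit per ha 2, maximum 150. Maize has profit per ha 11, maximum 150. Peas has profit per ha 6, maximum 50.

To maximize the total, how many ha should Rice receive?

40

Highest profit per ha first: Sorghum 14 > Lentils 13 > Canola 12 > Maize 11 > Peas 6 > Rice 2.
Give Sorghum 170 to hit its cap of 170 → 430 left.
Give Lentils 60 to hit its cap of 60 → 370 left.
Canola: +130 to 130 (cap) → 240 left.
Maize takes 150 to reach its cap of 150 → 90 left.
Peas: +50 to 50 (cap) → 40 left.
Rice has room for 150 but only 40 remain, so it gets 40.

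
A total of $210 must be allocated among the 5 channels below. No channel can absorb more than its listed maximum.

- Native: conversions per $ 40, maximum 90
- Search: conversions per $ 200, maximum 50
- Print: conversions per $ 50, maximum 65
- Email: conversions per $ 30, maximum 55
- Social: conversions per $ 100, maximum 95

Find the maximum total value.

22750

Order the channels by conversions per $: Search 200 > Social 100 > Print 50 > Native 40 > Email 30.
Search takes 50 to reach its cap of 50 → 160 left.
Social takes 95 to reach its cap of 95 → 65 left.
Give Print 65 to hit its cap of 65 → 0 left.
Total = 200×50 + 50×65 + 100×95 = 22750.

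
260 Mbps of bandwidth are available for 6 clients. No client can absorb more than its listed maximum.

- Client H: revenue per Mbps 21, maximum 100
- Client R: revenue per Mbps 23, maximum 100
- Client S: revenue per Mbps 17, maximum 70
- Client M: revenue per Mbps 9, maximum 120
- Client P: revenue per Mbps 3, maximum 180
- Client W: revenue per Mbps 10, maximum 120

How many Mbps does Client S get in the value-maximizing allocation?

Order the clients by revenue per Mbps: Client R 23 > Client H 21 > Client S 17 > Client W 10 > Client M 9 > Client P 3.
Client R: +100 to 100 (cap) → 160 left.
Client H: +100 to 100 (cap) → 60 left.
Client S: +60 (room for 70) → 60. Pool exhausted.

60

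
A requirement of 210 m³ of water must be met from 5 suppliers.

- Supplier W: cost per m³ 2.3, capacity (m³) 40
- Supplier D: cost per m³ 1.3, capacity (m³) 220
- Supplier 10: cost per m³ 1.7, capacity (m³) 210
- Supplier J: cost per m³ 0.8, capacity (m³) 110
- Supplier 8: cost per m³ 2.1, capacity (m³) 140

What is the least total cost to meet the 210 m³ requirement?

218

Fill from the cheapest supplier first.
Take 110 from Supplier J at 0.8 → need 100 more.
Supplier D (1.3): take the remaining 100 → done.
Supplier 10, Supplier 8, Supplier W: unused.
Cost = 110×0.8 + 100×1.3 = 218.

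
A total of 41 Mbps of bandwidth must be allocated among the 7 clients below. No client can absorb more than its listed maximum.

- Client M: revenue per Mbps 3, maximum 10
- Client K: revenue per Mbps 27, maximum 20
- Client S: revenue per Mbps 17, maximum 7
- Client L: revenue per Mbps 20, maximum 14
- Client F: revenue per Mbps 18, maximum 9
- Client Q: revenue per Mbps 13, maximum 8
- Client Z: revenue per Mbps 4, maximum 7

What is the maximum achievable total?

946

Rank by revenue per Mbps: Client K 27 > Client L 20 > Client F 18 > Client S 17 > Client Q 13 > Client Z 4 > Client M 3.
Client K takes 20 to reach its cap of 20 — 21 left.
Client L: +14 to 14 (cap) — 7 left.
Only 7 left; Client F takes them to reach 7.
Total = 27×20 + 20×14 + 18×7 = 946.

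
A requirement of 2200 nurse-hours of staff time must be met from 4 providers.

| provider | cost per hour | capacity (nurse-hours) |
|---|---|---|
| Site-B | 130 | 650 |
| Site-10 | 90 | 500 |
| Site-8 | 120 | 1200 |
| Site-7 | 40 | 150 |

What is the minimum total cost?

Fill from the cheapest provider first.
Site-7 at 40: take all 150 nurse-hours ; 2050 still needed.
Site-10 (90): use full 500 ; 1550 nurse-hours to go.
Site-8 (120): use full 1200 ; 350 nurse-hours to go.
Site-B (130): take the remaining 350 ; done.
Cost = 150×40 + 500×90 + 1200×120 + 350×130 = 240500.

240500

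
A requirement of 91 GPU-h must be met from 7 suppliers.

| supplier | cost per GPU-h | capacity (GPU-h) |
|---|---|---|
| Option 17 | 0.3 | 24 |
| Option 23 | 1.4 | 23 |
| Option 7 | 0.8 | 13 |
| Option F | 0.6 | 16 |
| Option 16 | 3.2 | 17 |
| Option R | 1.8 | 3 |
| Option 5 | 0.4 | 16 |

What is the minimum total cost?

64.4

Use suppliers in increasing cost order.
Option 17 at 0.3: take all 24 GPU-h ; 67 still needed.
Option 5 at 0.4: take all 16 GPU-h ; 51 still needed.
Option F at 0.6: take all 16 GPU-h ; 35 still needed.
Option 7 (0.8): use full 13 ; 22 GPU-h to go.
Take 22 from Option 23 at 1.4 to finish.
Option R, Option 16: unused.
Cost = 24×0.3 + 16×0.4 + 16×0.6 + 13×0.8 + 22×1.4 = 64.4.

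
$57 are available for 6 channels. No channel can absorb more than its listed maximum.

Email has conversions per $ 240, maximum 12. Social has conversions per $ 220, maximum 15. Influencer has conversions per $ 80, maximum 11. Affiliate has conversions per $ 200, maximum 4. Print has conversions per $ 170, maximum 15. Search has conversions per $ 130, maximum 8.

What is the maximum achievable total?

10810

Highest conversions per $ first: Email 240 > Social 220 > Affiliate 200 > Print 170 > Search 130 > Influencer 80.
Email takes 12 to reach its cap of 12 ; 45 left.
Social takes 15 to reach its cap of 15 ; 30 left.
Affiliate takes 4 to reach its cap of 4 ; 26 left.
Give Print 15 to hit its cap of 15 ; 11 left.
Search takes 8 to reach its cap of 8 ; 3 left.
Only 3 left; Influencer takes them to reach 3.
Total = 240×12 + 220×15 + 80×3 + 200×4 + 170×15 + 130×8 = 10810.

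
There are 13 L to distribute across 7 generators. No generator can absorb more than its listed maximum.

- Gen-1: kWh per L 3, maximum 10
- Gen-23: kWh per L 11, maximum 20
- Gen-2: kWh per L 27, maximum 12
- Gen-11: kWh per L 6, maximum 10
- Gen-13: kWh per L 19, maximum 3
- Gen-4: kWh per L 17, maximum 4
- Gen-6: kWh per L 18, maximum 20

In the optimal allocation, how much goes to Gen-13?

1

Order the generators by kWh per L: Gen-2 27 > Gen-13 19 > Gen-6 18 > Gen-4 17 > Gen-23 11 > Gen-11 6 > Gen-1 3.
Give Gen-2 12 to hit its cap of 12 → 1 left.
Gen-13: +1 (room for 3) → 1. Pool exhausted.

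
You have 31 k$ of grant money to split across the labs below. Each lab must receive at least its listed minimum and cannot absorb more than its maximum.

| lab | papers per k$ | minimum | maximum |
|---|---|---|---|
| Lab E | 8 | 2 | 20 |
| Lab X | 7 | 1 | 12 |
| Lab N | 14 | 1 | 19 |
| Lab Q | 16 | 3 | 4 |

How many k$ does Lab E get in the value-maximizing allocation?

7

Meeting every minimum uses 2+1+1+3 = 7 k$, leaving 24.
Highest papers per k$ first: Lab Q 16 > Lab N 14 > Lab E 8 > Lab X 7.
Lab Q takes 1 more to reach its cap of 4 ; 23 left.
Lab N takes 18 more to reach its cap of 19 ; 5 left.
Only 5 left; Lab E takes them to reach 7.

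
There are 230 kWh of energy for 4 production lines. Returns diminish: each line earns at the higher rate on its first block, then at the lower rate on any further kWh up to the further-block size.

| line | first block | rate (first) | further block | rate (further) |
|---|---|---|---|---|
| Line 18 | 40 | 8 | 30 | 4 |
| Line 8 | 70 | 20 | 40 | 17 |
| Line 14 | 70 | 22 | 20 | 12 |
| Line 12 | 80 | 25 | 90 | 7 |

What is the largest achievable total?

5110

Order all 8 blocks by rate: Line 12/T1 25 > Line 14/T1 22 > Line 8/T1 20 > Line 8/T2 17 > Line 14/T2 12 > Line 18/T1 8 > Line 12/T2 7 > Line 18/T2 4.
Fill Line 12 T1 block (80 at 25) ; 150 left.
Line 14/T1 (22): +70 ; 80 left.
Line 8 T1 at 20: fill all 70 ; 10 left.
Line 8/T2: +10 of 40 at 17; pool empty.
Total = 25×80 + 22×70 + 20×70 + 17×10 = 5110.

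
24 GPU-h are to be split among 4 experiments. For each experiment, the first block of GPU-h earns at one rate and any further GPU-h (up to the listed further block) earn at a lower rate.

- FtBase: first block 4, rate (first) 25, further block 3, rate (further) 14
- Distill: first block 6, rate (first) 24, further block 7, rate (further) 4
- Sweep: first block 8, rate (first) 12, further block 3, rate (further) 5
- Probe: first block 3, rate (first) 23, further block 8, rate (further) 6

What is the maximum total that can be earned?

451

Treat each block as its own option and order by rate: FtBase/first 25 > Distill/first 24 > Probe/first 23 > FtBase/second 14 > Sweep/first 12 > Probe/second 6 > Sweep/second 5 > Distill/second 4.
FtBase first at 25: fill all 4 — 20 left.
Fill Distill first block (6 at 24) — 14 left.
Fill Probe first block (3 at 23) — 11 left.
Fill FtBase second block (3 at 14) — 8 left.
Fill Sweep first block (8 at 12) — 0 left.
Total = 25×4 + 24×6 + 23×3 + 14×3 + 12×8 = 451.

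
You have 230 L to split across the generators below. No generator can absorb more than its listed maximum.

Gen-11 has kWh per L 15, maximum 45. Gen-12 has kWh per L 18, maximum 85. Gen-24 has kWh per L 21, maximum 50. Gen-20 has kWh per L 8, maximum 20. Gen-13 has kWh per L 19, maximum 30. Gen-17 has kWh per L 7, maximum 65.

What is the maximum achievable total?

3985

Highest kWh per L first: Gen-24 21 > Gen-13 19 > Gen-12 18 > Gen-11 15 > Gen-20 8 > Gen-17 7.
Gen-24 takes 50 to reach its cap of 50 ; 180 left.
Gen-13: +30 to 30 (cap) ; 150 left.
Gen-12: +85 to 85 (cap) ; 65 left.
Gen-11 takes 45 to reach its cap of 45 ; 20 left.
Gen-20 takes 20 to reach its cap of 20 ; 0 left.
Total = 15×45 + 18×85 + 21×50 + 8×20 + 19×30 = 3985.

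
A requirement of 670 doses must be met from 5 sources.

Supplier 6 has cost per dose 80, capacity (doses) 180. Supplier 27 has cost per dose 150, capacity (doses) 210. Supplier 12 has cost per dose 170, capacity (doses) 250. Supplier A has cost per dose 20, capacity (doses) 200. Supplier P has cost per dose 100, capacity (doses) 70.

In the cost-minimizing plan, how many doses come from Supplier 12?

10

Fill from the cheapest source first.
Take 200 from Supplier A at 20 → need 470 more.
Take 180 from Supplier 6 at 80 → need 290 more.
Supplier P at 100: take all 70 doses → 220 still needed.
Supplier 27 (150): use full 210 → 10 doses to go.
Take 10 from Supplier 12 at 170 to finish.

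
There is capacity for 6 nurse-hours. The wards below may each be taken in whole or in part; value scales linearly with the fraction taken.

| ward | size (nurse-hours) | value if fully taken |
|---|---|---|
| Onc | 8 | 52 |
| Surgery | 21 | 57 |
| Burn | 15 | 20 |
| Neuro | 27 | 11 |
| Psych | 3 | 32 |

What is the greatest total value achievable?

51.5

Sort by value density: Psych 32/3≈10.7, Onc 52/8≈6.5, Surgery 57/21≈2.71, Burn 20/15≈1.33, Neuro 11/27≈0.407.
Take all of Psych (3 nurse-hours, value 32) → 3 nurse-hours left.
Fill the last 3 nurse-hours with part of Onc: 3/8 of it earns 19.5.
Total value = 51.5.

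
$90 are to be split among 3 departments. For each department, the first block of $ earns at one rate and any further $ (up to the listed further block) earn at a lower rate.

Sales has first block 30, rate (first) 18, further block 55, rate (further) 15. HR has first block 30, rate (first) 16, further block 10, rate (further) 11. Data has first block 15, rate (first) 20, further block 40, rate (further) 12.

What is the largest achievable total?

1545

Rank every tier by rate: Data/tier1 20 > Sales/tier1 18 > HR/tier1 16 > Sales/tier2 15 > Data/tier2 12 > HR/tier2 11.
Data tier1 at 20: fill all 15 — 75 left.
Sales/tier1 (18): +30 — 45 left.
Fill HR tier1 block (30 at 16) — 15 left.
Sales tier2 at 15: only 15 left, fill 15.
Total = 20×15 + 18×30 + 16×30 + 15×15 = 1545.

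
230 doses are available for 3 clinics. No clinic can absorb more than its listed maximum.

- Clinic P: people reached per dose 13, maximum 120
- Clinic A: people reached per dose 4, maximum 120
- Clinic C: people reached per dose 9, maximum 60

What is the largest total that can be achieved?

Rank by people reached per dose: Clinic P 13 > Clinic C 9 > Clinic A 4.
Give Clinic P 120 to hit its cap of 120 — 110 left.
Clinic C takes 60 to reach its cap of 60 — 50 left.
Clinic A: +50 (room for 120) → 50. Pool exhausted.
Total = 13×120 + 4×50 + 9×60 = 2300.

2300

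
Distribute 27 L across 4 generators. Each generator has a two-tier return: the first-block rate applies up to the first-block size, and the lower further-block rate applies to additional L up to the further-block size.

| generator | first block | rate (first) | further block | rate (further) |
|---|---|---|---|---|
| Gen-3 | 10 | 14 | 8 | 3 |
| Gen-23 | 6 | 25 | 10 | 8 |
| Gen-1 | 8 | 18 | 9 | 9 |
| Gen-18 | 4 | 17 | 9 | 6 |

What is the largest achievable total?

Rank every tier by rate: Gen-23/first 25 > Gen-1/first 18 > Gen-18/first 17 > Gen-3/first 14 > Gen-1/second 9 > Gen-23/second 8 > Gen-18/second 6 > Gen-3/second 3.
Fill Gen-23 first block (6 at 25) ; 21 left.
Gen-1/first (18): +8 ; 13 left.
Gen-18/first (17): +4 ; 9 left.
9 remain; put them into Gen-3 first at 14.
Total = 25×6 + 18×8 + 17×4 + 14×9 = 488.

488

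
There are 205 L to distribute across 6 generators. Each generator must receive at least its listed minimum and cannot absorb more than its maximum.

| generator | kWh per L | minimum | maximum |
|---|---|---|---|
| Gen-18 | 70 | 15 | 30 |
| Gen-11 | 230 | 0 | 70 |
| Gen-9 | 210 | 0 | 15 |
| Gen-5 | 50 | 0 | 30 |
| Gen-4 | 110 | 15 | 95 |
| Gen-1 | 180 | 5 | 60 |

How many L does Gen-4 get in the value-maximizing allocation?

Meeting every minimum uses 15+0+0+0+15+5 = 35 L, leaving 170.
Order the generators by kWh per L: Gen-11 230 > Gen-9 210 > Gen-1 180 > Gen-4 110 > Gen-18 70 > Gen-5 50.
Gen-11 takes 70 more to reach its cap of 70 → 100 left.
Gen-9 takes 15 more to reach its cap of 15 → 85 left.
Gen-1: +55 to 60 (cap) → 30 left.
Gen-4 has room for 80 more but only 30 remain, so it gets 45.

45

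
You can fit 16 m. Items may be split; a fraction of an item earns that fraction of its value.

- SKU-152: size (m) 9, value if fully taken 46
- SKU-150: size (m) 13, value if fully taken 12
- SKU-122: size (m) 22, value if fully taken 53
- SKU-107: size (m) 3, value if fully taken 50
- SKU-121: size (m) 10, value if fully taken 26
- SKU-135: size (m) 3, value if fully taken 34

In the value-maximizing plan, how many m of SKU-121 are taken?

1

Rank by value-to-size ratio: SKU-107 50/3≈16.7, SKU-135 34/3≈11.3, SKU-152 46/9≈5.11, SKU-121 26/10≈2.6, SKU-122 53/22≈2.41, SKU-150 12/13≈0.923.
Take all of SKU-107 (3 m, value 50) → 13 m left.
SKU-135: take in full, 3 m for value 34 → 10 left.
SKU-152: take in full, 9 m for value 46 → 1 left.
1 m left: a 1/10 share of SKU-121 gives 26×1/10 = 2.6.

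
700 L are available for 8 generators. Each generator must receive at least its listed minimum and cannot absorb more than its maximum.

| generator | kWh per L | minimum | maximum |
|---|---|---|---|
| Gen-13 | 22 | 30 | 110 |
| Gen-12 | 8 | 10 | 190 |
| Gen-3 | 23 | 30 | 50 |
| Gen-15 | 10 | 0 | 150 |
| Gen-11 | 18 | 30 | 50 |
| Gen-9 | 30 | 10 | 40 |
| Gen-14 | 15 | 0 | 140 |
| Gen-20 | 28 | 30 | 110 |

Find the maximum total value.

12750

Meeting every minimum uses 30+10+30+0+30+10+0+30 = 140 L, leaving 560.
Highest kWh per L first: Gen-9 30 > Gen-20 28 > Gen-3 23 > Gen-13 22 > Gen-11 18 > Gen-14 15 > Gen-15 10 > Gen-12 8.
Gen-9: +30 to 40 (cap) → 530 left.
Gen-20 takes 80 more to reach its cap of 110 → 450 left.
Gen-3 takes 20 more to reach its cap of 50 → 430 left.
Give Gen-13 80 more to hit its cap of 110 → 350 left.
Gen-11: +20 to 50 (cap) → 330 left.
Gen-14: +140 to 140 (cap) → 190 left.
Gen-15: +150 to 150 (cap) → 40 left.
Gen-12: +40 (room for 180) → 50. Pool exhausted.
Total = 22×110 + 8×50 + 23×50 + 10×150 + 18×50 + 30×40 + 15×140 + 28×110 = 12750.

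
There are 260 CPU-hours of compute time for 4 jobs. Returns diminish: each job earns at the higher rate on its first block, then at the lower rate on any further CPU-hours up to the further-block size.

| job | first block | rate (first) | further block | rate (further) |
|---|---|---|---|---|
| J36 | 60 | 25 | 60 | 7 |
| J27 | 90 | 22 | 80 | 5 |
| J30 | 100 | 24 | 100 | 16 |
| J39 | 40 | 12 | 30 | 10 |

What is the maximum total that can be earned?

6040

Order all 8 blocks by rate: J36/T1 25 > J30/T1 24 > J27/T1 22 > J30/T2 16 > J39/T1 12 > J39/T2 10 > J36/T2 7 > J27/T2 5.
J36/T1 (25): +60 — 200 left.
J30/T1 (24): +100 — 100 left.
J27/T1 (22): +90 — 10 left.
J30/T2: +10 of 100 at 16; pool empty.
Total = 25×60 + 24×100 + 22×90 + 16×10 = 6040.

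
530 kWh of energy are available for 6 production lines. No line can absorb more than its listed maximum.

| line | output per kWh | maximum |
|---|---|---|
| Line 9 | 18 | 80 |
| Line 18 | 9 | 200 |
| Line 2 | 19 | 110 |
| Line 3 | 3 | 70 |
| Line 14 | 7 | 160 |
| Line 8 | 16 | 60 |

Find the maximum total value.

Rank by output per kWh: Line 2 19 > Line 9 18 > Line 8 16 > Line 18 9 > Line 14 7 > Line 3 3.
Give Line 2 110 to hit its cap of 110 → 420 left.
Give Line 9 80 to hit its cap of 80 → 340 left.
Give Line 8 60 to hit its cap of 60 → 280 left.
Give Line 18 200 to hit its cap of 200 → 80 left.
Line 14: +80 (room for 160) → 80. Pool exhausted.
Total = 18×80 + 9×200 + 19×110 + 7×80 + 16×60 = 6850.

6850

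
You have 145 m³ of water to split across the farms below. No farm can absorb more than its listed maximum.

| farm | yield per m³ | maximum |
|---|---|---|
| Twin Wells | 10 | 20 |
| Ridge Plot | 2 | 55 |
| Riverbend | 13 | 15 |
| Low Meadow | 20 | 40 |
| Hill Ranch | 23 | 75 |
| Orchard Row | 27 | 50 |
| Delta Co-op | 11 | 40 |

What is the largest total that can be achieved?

Order the farms by yield per m³: Orchard Row 27 > Hill Ranch 23 > Low Meadow 20 > Riverbend 13 > Delta Co-op 11 > Twin Wells 10 > Ridge Plot 2.
Give Orchard Row 50 to hit its cap of 50 — 95 left.
Hill Ranch takes 75 to reach its cap of 75 — 20 left.
Low Meadow has room for 40 but only 20 remain, so it gets 20.
Total = 20×20 + 23×75 + 27×50 = 3475.

3475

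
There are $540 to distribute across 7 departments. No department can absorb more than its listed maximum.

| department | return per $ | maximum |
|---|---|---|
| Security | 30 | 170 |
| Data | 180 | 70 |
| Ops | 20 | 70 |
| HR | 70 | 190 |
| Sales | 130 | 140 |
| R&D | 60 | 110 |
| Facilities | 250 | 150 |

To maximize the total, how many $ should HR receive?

180

Rank by return per $: Facilities 250 > Data 180 > Sales 130 > HR 70 > R&D 60 > Security 30 > Ops 20.
Give Facilities 150 to hit its cap of 150 ; 390 left.
Data: +70 to 70 (cap) ; 320 left.
Sales: +140 to 140 (cap) ; 180 left.
HR: +180 (room for 190) → 180. Pool exhausted.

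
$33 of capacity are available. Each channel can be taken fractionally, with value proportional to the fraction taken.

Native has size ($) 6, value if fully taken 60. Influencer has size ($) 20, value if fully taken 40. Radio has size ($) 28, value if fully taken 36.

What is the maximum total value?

109

Sort by value density: Native 60/6≈10, Influencer 40/20≈2, Radio 36/28≈1.29.
All 6 $ of Native fit (value 60) → 27 remain.
Influencer: take in full, 20 $ for value 40 → 7 left.
Only 7 $ remain; take 7/28 of Radio for value 36×7/28 = 9.
Total value = 109.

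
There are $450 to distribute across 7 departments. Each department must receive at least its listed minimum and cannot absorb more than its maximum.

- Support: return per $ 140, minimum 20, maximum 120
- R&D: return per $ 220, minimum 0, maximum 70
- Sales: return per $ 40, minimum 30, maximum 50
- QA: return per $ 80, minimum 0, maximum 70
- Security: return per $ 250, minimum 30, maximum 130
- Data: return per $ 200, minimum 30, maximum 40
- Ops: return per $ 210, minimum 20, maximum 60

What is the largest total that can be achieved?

Meeting every minimum uses 20+0+30+0+30+30+20 = 130 $, leaving 320.
Highest return per $ first: Security 250 > R&D 220 > Ops 210 > Data 200 > Support 140 > QA 80 > Sales 40.
Give Security 100 more to hit its cap of 130 ; 220 left.
R&D: +70 to 70 (cap) ; 150 left.
Ops: +40 to 60 (cap) ; 110 left.
Data: +10 to 40 (cap) ; 100 left.
Support: +100 to 120 (cap) ; 0 left.
Total = 140×120 + 220×70 + 40×30 + 250×130 + 200×40 + 210×60 = 86500.

86500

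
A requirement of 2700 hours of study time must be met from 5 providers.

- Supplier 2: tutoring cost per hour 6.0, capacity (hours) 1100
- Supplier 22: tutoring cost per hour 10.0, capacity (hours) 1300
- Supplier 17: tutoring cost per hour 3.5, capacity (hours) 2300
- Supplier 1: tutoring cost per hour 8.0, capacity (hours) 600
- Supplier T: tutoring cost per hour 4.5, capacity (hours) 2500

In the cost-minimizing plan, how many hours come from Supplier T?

400

Cheapest first:
Supplier 17 (3.5): use full 2300 ; 400 hours to go.
Supplier T (4.5): take the remaining 400 ; done.
Supplier 2, Supplier 1, Supplier 22: unused.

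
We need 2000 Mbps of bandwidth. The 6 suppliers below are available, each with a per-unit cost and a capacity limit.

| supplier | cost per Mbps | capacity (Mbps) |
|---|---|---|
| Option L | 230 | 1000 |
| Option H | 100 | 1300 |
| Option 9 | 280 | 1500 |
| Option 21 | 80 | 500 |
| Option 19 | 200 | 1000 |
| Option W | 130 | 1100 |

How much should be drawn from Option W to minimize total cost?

200

Cheapest first:
Option 21 (80): use full 500 — 1500 Mbps to go.
Option H (100): use full 1300 — 200 Mbps to go.
Take 200 from Option W at 130 to finish.
Option 19, Option L, Option 9: unused.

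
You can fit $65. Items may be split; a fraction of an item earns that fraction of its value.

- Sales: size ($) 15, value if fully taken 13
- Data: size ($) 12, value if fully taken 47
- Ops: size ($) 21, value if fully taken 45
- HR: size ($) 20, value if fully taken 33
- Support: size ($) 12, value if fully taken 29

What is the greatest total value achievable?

Rank by value-to-size ratio: Data 47/12≈3.92, Support 29/12≈2.42, Ops 45/21≈2.14, HR 33/20≈1.65, Sales 13/15≈0.867.
All 12 $ of Data fit (value 47) → 53 remain.
All 12 $ of Support fit (value 29) → 41 remain.
Take all of Ops (21 $, value 45) → 20 $ left.
HR: take in full, 20 $ for value 33 → 0 left.
Total value = 154.

154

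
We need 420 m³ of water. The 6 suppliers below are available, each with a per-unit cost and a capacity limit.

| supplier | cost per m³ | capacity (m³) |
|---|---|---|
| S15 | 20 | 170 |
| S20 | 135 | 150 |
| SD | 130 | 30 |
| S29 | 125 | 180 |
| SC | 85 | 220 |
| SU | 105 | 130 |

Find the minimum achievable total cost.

25250

Use suppliers in increasing cost order.
S15 at 20: take all 170 m³ → 250 still needed.
SC at 85: take all 220 m³ → 30 still needed.
Take 30 from SU at 105 to finish.
S29, SD, S20: unused.
Cost = 170×20 + 220×85 + 30×105 = 25250.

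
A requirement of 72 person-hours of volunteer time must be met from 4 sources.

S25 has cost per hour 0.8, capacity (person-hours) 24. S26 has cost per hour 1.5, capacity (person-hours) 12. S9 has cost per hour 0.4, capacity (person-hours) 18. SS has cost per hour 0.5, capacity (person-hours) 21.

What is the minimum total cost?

50.4

Use sources in increasing cost order.
S9 (0.4): use full 18 ; 54 person-hours to go.
SS (0.5): use full 21 ; 33 person-hours to go.
S25 at 0.8: take all 24 person-hours ; 9 still needed.
Take 9 from S26 at 1.5 to finish.
Cost = 18×0.4 + 21×0.5 + 24×0.8 + 9×1.5 = 50.4.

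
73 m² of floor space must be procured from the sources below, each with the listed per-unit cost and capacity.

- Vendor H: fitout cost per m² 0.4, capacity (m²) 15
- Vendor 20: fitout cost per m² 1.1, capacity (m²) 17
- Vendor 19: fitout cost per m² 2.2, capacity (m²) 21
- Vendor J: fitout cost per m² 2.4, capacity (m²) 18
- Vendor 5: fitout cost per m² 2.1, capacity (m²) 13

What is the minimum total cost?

Fill from the cheapest source first.
Vendor H at 0.4: take all 15 m² ; 58 still needed.
Vendor 20 at 1.1: take all 17 m² ; 41 still needed.
Vendor 5 (2.1): use full 13 ; 28 m² to go.
Take 21 from Vendor 19 at 2.2 ; need 7 more.
Take 7 from Vendor J at 2.4 to finish.
Cost = 15×0.4 + 17×1.1 + 13×2.1 + 21×2.2 + 7×2.4 = 115.

115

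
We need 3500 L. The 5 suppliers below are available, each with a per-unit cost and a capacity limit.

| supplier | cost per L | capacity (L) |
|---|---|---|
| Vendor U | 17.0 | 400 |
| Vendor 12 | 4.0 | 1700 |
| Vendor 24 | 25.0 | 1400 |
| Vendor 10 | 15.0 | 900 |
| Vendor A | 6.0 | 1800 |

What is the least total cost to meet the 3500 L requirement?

Cheapest first:
Vendor 12 at 4.0: take all 1700 L ; 1800 still needed.
Vendor A at 6.0: take all 1800 L ; 0 still needed.
Vendor 10, Vendor U, Vendor 24: unused.
Cost = 1700×4.0 + 1800×6.0 = 17600.

17600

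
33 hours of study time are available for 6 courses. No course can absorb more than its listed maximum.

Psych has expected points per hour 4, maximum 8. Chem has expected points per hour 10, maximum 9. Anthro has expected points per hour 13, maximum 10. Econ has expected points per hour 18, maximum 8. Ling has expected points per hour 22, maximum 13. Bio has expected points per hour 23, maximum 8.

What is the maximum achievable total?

Highest expected points per hour first: Bio 23 > Ling 22 > Econ 18 > Anthro 13 > Chem 10 > Psych 4.
Give Bio 8 to hit its cap of 8 → 25 left.
Ling takes 13 to reach its cap of 13 → 12 left.
Econ: +8 to 8 (cap) → 4 left.
Anthro has room for 10 but only 4 remain, so it gets 4.
Total = 13×4 + 18×8 + 22×13 + 23×8 = 666.

666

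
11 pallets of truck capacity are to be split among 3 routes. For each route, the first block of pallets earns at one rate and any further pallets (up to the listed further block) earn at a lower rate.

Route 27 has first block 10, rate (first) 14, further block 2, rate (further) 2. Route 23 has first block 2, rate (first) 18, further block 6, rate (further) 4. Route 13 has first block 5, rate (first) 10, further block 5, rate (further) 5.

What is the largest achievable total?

162

Treat each block as its own option and order by rate: Route 23/first 18 > Route 27/first 14 > Route 13/first 10 > Route 13/second 5 > Route 23/second 4 > Route 27/second 2.
Route 23 first at 18: fill all 2 — 9 left.
9 remain; put them into Route 27 first at 14.
Total = 18×2 + 14×9 = 162.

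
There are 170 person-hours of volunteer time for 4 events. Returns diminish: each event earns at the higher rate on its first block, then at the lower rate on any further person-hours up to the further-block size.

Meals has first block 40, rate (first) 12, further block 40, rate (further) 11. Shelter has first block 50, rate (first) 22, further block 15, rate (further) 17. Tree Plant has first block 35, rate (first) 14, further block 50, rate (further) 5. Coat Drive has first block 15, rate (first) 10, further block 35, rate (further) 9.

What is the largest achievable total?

Treat each block as its own option and order by rate: Shelter/first 22 > Shelter/second 17 > Tree Plant/first 14 > Meals/first 12 > Meals/second 11 > Coat Drive/first 10 > Coat Drive/second 9 > Tree Plant/second 5.
Shelter/first (22): +50 — 120 left.
Shelter/second (17): +15 — 105 left.
Tree Plant/first (14): +35 — 70 left.
Meals/first (12): +40 — 30 left.
Meals/second: +30 of 40 at 11; pool empty.
Total = 22×50 + 17×15 + 14×35 + 12×40 + 11×30 = 2655.

2655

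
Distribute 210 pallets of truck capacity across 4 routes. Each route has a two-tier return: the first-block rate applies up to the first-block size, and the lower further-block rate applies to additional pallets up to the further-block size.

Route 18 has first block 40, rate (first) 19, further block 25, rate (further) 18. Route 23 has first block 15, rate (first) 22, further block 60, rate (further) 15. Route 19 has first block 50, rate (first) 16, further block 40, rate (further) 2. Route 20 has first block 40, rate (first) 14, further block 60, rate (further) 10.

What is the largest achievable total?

Order all 8 blocks by rate: Route 23/T1 22 > Route 18/T1 19 > Route 18/T2 18 > Route 19/T1 16 > Route 23/T2 15 > Route 20/T1 14 > Route 20/T2 10 > Route 19/T2 2.
Fill Route 23 T1 block (15 at 22) — 195 left.
Fill Route 18 T1 block (40 at 19) — 155 left.
Route 18 T2 at 18: fill all 25 — 130 left.
Route 19 T1 at 16: fill all 50 — 80 left.
Route 23 T2 at 15: fill all 60 — 20 left.
Route 20/T1: +20 of 40 at 14; pool empty.
Total = 22×15 + 19×40 + 18×25 + 16×50 + 15×60 + 14×20 = 3520.

3520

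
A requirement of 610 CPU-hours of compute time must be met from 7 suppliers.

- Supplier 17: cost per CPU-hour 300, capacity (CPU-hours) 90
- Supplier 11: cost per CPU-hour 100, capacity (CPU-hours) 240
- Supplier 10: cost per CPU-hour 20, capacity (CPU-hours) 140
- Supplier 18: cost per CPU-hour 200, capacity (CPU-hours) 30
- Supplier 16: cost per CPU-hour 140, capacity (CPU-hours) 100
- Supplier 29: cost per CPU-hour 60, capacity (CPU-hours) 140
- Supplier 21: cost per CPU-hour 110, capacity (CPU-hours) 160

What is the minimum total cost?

Cheapest first:
Take 140 from Supplier 10 at 20 ; need 470 more.
Take 140 from Supplier 29 at 60 ; need 330 more.
Take 240 from Supplier 11 at 100 ; need 90 more.
Supplier 21 at 110: take 90 of its 160 ; requirement met.
Supplier 16, Supplier 18, Supplier 17: unused.
Cost = 140×20 + 140×60 + 240×100 + 90×110 = 45100.

45100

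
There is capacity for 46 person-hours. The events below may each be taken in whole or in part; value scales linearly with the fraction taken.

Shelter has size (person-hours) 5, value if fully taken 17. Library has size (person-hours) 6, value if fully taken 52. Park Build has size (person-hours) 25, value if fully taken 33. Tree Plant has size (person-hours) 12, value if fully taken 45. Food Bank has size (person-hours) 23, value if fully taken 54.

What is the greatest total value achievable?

Best value per unit of size first: Library 52/6≈8.67, Tree Plant 45/12≈3.75, Shelter 17/5≈3.4, Food Bank 54/23≈2.35, Park Build 33/25≈1.32.
Library: take in full, 6 person-hours for value 52 → 40 left.
Tree Plant: take in full, 12 person-hours for value 45 → 28 left.
Take all of Shelter (5 person-hours, value 17) → 23 person-hours left.
Food Bank: take in full, 23 person-hours for value 54 → 0 left.
Total value = 168.

168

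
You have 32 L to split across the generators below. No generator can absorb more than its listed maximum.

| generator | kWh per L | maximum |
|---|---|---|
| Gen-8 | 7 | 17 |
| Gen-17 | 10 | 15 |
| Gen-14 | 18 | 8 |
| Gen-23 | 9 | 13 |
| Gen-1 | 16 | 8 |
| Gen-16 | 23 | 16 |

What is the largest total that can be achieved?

Order the generators by kWh per L: Gen-16 23 > Gen-14 18 > Gen-1 16 > Gen-17 10 > Gen-23 9 > Gen-8 7.
Gen-16 takes 16 to reach its cap of 16 ; 16 left.
Give Gen-14 8 to hit its cap of 8 ; 8 left.
Gen-1: +8 to 8 (cap) ; 0 left.
Total = 18×8 + 16×8 + 23×16 = 640.

640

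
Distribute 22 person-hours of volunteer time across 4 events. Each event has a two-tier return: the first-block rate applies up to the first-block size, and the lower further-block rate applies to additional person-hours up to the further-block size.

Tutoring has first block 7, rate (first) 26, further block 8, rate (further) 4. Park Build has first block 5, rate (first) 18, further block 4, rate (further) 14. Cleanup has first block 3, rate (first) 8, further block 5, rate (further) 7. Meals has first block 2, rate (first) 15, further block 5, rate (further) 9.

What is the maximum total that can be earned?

394

Rank every tier by rate: Tutoring/tier1 26 > Park Build/tier1 18 > Meals/tier1 15 > Park Build/tier2 14 > Meals/tier2 9 > Cleanup/tier1 8 > Cleanup/tier2 7 > Tutoring/tier2 4.
Fill Tutoring tier1 block (7 at 26) — 15 left.
Fill Park Build tier1 block (5 at 18) — 10 left.
Fill Meals tier1 block (2 at 15) — 8 left.
Fill Park Build tier2 block (4 at 14) — 4 left.
Meals tier2 at 9: only 4 left, fill 4.
Total = 26×7 + 18×5 + 15×2 + 14×4 + 9×4 = 394.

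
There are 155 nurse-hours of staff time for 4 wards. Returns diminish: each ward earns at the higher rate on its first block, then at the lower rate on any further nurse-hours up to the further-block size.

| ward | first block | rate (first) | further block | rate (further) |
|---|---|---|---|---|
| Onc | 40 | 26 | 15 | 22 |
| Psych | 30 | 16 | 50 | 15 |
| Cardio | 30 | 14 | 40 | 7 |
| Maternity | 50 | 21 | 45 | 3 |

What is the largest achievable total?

Rank every tier by rate: Onc/T1 26 > Onc/T2 22 > Maternity/T1 21 > Psych/T1 16 > Psych/T2 15 > Cardio/T1 14 > Cardio/T2 7 > Maternity/T2 3.
Onc/T1 (26): +40 — 115 left.
Onc T2 at 22: fill all 15 — 100 left.
Maternity T1 at 21: fill all 50 — 50 left.
Fill Psych T1 block (30 at 16) — 20 left.
Psych/T2: +20 of 50 at 15; pool empty.
Total = 26×40 + 22×15 + 21×50 + 16×30 + 15×20 = 3200.

3200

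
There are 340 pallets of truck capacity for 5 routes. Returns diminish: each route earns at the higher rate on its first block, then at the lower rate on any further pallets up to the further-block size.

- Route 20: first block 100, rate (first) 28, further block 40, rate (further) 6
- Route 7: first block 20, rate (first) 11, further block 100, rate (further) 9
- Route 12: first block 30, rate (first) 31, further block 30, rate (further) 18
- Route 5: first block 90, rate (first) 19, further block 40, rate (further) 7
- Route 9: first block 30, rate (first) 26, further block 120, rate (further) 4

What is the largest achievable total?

Order all 10 blocks by rate: Route 12/tier1 31 > Route 20/tier1 28 > Route 9/tier1 26 > Route 5/tier1 19 > Route 12/tier2 18 > Route 7/tier1 11 > Route 7/tier2 9 > Route 5/tier2 7 > Route 20/tier2 6 > Route 9/tier2 4.
Route 12/tier1 (31): +30 → 310 left.
Route 20/tier1 (28): +100 → 210 left.
Route 9 tier1 at 26: fill all 30 → 180 left.
Route 5 tier1 at 19: fill all 90 → 90 left.
Route 12/tier2 (18): +30 → 60 left.
Route 7 tier1 at 11: fill all 20 → 40 left.
Route 7/tier2: +40 of 100 at 9; pool empty.
Total = 31×30 + 28×100 + 26×30 + 19×90 + 18×30 + 11×20 + 9×40 = 7340.

7340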